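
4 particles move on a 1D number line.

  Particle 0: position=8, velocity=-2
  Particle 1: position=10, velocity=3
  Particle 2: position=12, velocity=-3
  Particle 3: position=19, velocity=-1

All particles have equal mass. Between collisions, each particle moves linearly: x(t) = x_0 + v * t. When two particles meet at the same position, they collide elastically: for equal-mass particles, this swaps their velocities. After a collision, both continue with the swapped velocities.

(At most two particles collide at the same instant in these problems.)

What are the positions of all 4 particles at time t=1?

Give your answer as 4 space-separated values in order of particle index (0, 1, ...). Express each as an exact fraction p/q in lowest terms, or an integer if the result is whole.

Answer: 6 9 13 18

Derivation:
Collision at t=1/3: particles 1 and 2 swap velocities; positions: p0=22/3 p1=11 p2=11 p3=56/3; velocities now: v0=-2 v1=-3 v2=3 v3=-1
Advance to t=1 (no further collisions before then); velocities: v0=-2 v1=-3 v2=3 v3=-1; positions = 6 9 13 18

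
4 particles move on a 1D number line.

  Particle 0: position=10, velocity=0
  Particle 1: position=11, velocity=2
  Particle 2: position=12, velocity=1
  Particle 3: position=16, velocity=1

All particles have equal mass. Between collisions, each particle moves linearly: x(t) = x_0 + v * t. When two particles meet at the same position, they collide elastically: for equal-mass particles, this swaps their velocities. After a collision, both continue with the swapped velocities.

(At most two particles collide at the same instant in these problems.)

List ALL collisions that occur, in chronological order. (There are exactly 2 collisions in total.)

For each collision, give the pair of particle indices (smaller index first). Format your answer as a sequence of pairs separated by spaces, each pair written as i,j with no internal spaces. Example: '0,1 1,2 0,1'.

Collision at t=1: particles 1 and 2 swap velocities; positions: p0=10 p1=13 p2=13 p3=17; velocities now: v0=0 v1=1 v2=2 v3=1
Collision at t=5: particles 2 and 3 swap velocities; positions: p0=10 p1=17 p2=21 p3=21; velocities now: v0=0 v1=1 v2=1 v3=2

Answer: 1,2 2,3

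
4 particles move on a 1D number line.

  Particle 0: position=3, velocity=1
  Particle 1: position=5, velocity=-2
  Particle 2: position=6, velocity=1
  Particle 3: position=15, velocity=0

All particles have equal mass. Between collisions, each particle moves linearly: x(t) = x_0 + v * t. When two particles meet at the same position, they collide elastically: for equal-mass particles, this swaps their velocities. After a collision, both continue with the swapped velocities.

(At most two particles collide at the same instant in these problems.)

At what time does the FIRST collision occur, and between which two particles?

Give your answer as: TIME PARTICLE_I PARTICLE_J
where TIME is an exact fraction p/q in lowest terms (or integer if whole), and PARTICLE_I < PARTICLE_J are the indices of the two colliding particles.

Answer: 2/3 0 1

Derivation:
Pair (0,1): pos 3,5 vel 1,-2 -> gap=2, closing at 3/unit, collide at t=2/3
Pair (1,2): pos 5,6 vel -2,1 -> not approaching (rel speed -3 <= 0)
Pair (2,3): pos 6,15 vel 1,0 -> gap=9, closing at 1/unit, collide at t=9
Earliest collision: t=2/3 between 0 and 1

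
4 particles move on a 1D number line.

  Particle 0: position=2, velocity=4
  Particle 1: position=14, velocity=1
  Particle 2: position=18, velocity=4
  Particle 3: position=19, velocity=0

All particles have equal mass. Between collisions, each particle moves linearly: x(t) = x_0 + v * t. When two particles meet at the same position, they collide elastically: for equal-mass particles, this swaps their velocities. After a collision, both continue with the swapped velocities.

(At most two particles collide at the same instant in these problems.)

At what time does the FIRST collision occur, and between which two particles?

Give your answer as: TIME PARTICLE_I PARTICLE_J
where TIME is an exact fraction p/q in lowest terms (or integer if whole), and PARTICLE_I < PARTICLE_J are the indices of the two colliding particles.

Pair (0,1): pos 2,14 vel 4,1 -> gap=12, closing at 3/unit, collide at t=4
Pair (1,2): pos 14,18 vel 1,4 -> not approaching (rel speed -3 <= 0)
Pair (2,3): pos 18,19 vel 4,0 -> gap=1, closing at 4/unit, collide at t=1/4
Earliest collision: t=1/4 between 2 and 3

Answer: 1/4 2 3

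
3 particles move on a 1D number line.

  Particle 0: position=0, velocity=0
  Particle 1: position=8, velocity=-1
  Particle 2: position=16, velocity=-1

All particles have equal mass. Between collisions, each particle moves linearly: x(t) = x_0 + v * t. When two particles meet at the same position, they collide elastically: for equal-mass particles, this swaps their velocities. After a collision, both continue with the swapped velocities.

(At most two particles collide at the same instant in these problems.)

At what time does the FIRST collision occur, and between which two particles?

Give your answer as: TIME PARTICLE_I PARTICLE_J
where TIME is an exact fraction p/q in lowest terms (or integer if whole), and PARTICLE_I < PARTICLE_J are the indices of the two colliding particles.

Answer: 8 0 1

Derivation:
Pair (0,1): pos 0,8 vel 0,-1 -> gap=8, closing at 1/unit, collide at t=8
Pair (1,2): pos 8,16 vel -1,-1 -> not approaching (rel speed 0 <= 0)
Earliest collision: t=8 between 0 and 1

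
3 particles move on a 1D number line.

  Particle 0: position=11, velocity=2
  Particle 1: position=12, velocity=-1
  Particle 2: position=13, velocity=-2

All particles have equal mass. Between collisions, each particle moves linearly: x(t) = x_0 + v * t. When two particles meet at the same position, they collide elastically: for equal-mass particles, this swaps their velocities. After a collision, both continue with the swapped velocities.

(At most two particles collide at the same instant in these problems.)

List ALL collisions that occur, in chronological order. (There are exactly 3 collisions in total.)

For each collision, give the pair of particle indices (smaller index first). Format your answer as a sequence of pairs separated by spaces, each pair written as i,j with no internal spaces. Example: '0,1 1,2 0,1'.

Collision at t=1/3: particles 0 and 1 swap velocities; positions: p0=35/3 p1=35/3 p2=37/3; velocities now: v0=-1 v1=2 v2=-2
Collision at t=1/2: particles 1 and 2 swap velocities; positions: p0=23/2 p1=12 p2=12; velocities now: v0=-1 v1=-2 v2=2
Collision at t=1: particles 0 and 1 swap velocities; positions: p0=11 p1=11 p2=13; velocities now: v0=-2 v1=-1 v2=2

Answer: 0,1 1,2 0,1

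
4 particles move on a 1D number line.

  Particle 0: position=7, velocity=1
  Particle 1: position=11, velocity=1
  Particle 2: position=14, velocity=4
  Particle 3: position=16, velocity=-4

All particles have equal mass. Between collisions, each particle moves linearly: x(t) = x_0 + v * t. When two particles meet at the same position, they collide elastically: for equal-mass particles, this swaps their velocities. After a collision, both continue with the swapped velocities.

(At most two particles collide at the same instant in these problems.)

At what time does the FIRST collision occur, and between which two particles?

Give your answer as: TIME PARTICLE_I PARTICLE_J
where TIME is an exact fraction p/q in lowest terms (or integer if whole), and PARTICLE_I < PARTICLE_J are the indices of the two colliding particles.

Answer: 1/4 2 3

Derivation:
Pair (0,1): pos 7,11 vel 1,1 -> not approaching (rel speed 0 <= 0)
Pair (1,2): pos 11,14 vel 1,4 -> not approaching (rel speed -3 <= 0)
Pair (2,3): pos 14,16 vel 4,-4 -> gap=2, closing at 8/unit, collide at t=1/4
Earliest collision: t=1/4 between 2 and 3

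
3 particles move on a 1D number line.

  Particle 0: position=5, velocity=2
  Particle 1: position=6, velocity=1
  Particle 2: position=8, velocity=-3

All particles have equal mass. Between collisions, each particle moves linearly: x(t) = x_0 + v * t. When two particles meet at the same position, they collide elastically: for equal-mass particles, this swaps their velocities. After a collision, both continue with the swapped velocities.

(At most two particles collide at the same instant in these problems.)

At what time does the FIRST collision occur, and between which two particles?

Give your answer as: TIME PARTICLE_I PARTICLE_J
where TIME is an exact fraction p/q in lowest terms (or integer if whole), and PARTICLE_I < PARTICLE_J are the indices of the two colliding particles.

Pair (0,1): pos 5,6 vel 2,1 -> gap=1, closing at 1/unit, collide at t=1
Pair (1,2): pos 6,8 vel 1,-3 -> gap=2, closing at 4/unit, collide at t=1/2
Earliest collision: t=1/2 between 1 and 2

Answer: 1/2 1 2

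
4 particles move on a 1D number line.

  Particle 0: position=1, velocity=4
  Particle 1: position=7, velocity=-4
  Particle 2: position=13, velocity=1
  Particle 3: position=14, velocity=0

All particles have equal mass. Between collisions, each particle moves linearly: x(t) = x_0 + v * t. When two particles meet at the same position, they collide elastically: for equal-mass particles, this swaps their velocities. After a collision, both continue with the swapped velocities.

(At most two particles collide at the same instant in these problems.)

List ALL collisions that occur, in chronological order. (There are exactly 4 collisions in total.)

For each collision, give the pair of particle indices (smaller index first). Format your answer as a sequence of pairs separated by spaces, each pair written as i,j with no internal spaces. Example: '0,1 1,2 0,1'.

Collision at t=3/4: particles 0 and 1 swap velocities; positions: p0=4 p1=4 p2=55/4 p3=14; velocities now: v0=-4 v1=4 v2=1 v3=0
Collision at t=1: particles 2 and 3 swap velocities; positions: p0=3 p1=5 p2=14 p3=14; velocities now: v0=-4 v1=4 v2=0 v3=1
Collision at t=13/4: particles 1 and 2 swap velocities; positions: p0=-6 p1=14 p2=14 p3=65/4; velocities now: v0=-4 v1=0 v2=4 v3=1
Collision at t=4: particles 2 and 3 swap velocities; positions: p0=-9 p1=14 p2=17 p3=17; velocities now: v0=-4 v1=0 v2=1 v3=4

Answer: 0,1 2,3 1,2 2,3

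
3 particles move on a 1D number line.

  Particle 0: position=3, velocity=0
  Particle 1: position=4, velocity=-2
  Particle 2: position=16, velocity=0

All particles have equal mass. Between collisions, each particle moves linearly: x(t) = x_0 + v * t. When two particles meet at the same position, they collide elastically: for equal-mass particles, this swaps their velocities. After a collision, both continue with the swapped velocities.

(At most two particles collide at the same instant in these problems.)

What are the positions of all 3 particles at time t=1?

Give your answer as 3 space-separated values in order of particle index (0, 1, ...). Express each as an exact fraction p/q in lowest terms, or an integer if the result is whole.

Collision at t=1/2: particles 0 and 1 swap velocities; positions: p0=3 p1=3 p2=16; velocities now: v0=-2 v1=0 v2=0
Advance to t=1 (no further collisions before then); velocities: v0=-2 v1=0 v2=0; positions = 2 3 16

Answer: 2 3 16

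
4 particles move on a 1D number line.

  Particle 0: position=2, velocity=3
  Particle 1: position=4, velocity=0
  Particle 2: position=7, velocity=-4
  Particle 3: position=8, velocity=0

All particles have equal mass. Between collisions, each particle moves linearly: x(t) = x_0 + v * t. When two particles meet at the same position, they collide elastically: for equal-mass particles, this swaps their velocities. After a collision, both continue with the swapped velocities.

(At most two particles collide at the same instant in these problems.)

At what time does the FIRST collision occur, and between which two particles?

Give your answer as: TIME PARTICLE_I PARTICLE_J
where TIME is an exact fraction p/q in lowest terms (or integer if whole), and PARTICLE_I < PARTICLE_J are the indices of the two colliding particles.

Answer: 2/3 0 1

Derivation:
Pair (0,1): pos 2,4 vel 3,0 -> gap=2, closing at 3/unit, collide at t=2/3
Pair (1,2): pos 4,7 vel 0,-4 -> gap=3, closing at 4/unit, collide at t=3/4
Pair (2,3): pos 7,8 vel -4,0 -> not approaching (rel speed -4 <= 0)
Earliest collision: t=2/3 between 0 and 1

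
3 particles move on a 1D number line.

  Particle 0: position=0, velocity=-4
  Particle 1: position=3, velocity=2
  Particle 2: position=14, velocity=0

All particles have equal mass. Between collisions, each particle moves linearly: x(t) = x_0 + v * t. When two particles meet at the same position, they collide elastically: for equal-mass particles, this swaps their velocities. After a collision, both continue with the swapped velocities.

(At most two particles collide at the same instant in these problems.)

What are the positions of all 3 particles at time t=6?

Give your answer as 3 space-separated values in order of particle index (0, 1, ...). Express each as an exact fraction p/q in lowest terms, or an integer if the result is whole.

Collision at t=11/2: particles 1 and 2 swap velocities; positions: p0=-22 p1=14 p2=14; velocities now: v0=-4 v1=0 v2=2
Advance to t=6 (no further collisions before then); velocities: v0=-4 v1=0 v2=2; positions = -24 14 15

Answer: -24 14 15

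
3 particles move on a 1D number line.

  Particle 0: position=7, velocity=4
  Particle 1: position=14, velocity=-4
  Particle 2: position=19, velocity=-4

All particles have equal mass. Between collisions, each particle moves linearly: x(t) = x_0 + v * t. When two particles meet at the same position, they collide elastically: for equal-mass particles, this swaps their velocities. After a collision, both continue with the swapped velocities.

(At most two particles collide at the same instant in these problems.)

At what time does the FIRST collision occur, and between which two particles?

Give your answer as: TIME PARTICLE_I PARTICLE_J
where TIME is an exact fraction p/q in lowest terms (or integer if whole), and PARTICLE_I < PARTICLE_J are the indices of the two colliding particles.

Answer: 7/8 0 1

Derivation:
Pair (0,1): pos 7,14 vel 4,-4 -> gap=7, closing at 8/unit, collide at t=7/8
Pair (1,2): pos 14,19 vel -4,-4 -> not approaching (rel speed 0 <= 0)
Earliest collision: t=7/8 between 0 and 1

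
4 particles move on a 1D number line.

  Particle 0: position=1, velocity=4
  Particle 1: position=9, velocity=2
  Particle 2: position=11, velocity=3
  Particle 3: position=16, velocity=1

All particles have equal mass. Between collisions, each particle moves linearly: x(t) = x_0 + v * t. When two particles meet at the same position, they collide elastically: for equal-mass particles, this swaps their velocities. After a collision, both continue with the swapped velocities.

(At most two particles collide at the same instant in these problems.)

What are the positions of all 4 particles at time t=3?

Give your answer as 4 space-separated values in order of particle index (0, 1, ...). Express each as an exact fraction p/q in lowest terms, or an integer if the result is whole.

Answer: 13 15 19 20

Derivation:
Collision at t=5/2: particles 2 and 3 swap velocities; positions: p0=11 p1=14 p2=37/2 p3=37/2; velocities now: v0=4 v1=2 v2=1 v3=3
Advance to t=3 (no further collisions before then); velocities: v0=4 v1=2 v2=1 v3=3; positions = 13 15 19 20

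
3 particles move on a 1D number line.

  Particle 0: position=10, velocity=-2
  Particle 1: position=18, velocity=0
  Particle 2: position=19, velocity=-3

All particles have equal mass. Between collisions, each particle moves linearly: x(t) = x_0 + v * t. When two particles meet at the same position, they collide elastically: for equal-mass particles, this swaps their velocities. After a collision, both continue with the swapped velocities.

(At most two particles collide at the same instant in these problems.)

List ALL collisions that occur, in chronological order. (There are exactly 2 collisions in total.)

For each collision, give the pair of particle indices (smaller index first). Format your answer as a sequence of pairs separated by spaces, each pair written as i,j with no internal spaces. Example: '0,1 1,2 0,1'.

Answer: 1,2 0,1

Derivation:
Collision at t=1/3: particles 1 and 2 swap velocities; positions: p0=28/3 p1=18 p2=18; velocities now: v0=-2 v1=-3 v2=0
Collision at t=9: particles 0 and 1 swap velocities; positions: p0=-8 p1=-8 p2=18; velocities now: v0=-3 v1=-2 v2=0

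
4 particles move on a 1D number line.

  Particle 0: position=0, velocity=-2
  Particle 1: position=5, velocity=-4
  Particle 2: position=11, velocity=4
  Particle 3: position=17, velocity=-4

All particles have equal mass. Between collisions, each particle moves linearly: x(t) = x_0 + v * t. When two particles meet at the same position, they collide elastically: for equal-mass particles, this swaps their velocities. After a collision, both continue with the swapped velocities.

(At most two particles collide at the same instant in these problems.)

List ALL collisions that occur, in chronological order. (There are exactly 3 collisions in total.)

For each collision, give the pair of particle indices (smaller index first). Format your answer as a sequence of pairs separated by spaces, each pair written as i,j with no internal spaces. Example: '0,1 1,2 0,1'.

Collision at t=3/4: particles 2 and 3 swap velocities; positions: p0=-3/2 p1=2 p2=14 p3=14; velocities now: v0=-2 v1=-4 v2=-4 v3=4
Collision at t=5/2: particles 0 and 1 swap velocities; positions: p0=-5 p1=-5 p2=7 p3=21; velocities now: v0=-4 v1=-2 v2=-4 v3=4
Collision at t=17/2: particles 1 and 2 swap velocities; positions: p0=-29 p1=-17 p2=-17 p3=45; velocities now: v0=-4 v1=-4 v2=-2 v3=4

Answer: 2,3 0,1 1,2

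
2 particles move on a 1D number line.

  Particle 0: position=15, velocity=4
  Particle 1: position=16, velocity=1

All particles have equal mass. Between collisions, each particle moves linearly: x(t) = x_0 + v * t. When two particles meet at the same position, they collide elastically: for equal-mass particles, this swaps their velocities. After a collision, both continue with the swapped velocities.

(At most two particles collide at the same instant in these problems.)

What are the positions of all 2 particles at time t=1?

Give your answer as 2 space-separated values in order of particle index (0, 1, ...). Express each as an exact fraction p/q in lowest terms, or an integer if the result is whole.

Answer: 17 19

Derivation:
Collision at t=1/3: particles 0 and 1 swap velocities; positions: p0=49/3 p1=49/3; velocities now: v0=1 v1=4
Advance to t=1 (no further collisions before then); velocities: v0=1 v1=4; positions = 17 19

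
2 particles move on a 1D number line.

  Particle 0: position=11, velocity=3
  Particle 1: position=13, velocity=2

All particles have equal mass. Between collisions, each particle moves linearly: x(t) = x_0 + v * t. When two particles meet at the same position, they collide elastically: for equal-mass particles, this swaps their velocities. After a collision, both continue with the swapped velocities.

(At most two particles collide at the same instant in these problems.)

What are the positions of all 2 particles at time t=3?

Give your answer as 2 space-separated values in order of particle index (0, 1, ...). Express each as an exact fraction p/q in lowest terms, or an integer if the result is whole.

Collision at t=2: particles 0 and 1 swap velocities; positions: p0=17 p1=17; velocities now: v0=2 v1=3
Advance to t=3 (no further collisions before then); velocities: v0=2 v1=3; positions = 19 20

Answer: 19 20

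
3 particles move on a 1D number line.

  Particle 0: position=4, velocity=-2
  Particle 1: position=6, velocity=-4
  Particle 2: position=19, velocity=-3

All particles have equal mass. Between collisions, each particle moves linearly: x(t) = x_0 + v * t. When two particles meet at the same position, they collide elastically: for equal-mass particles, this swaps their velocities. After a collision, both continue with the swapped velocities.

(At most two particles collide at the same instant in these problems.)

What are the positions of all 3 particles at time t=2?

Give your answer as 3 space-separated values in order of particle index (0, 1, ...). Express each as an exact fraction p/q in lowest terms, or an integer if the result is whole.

Collision at t=1: particles 0 and 1 swap velocities; positions: p0=2 p1=2 p2=16; velocities now: v0=-4 v1=-2 v2=-3
Advance to t=2 (no further collisions before then); velocities: v0=-4 v1=-2 v2=-3; positions = -2 0 13

Answer: -2 0 13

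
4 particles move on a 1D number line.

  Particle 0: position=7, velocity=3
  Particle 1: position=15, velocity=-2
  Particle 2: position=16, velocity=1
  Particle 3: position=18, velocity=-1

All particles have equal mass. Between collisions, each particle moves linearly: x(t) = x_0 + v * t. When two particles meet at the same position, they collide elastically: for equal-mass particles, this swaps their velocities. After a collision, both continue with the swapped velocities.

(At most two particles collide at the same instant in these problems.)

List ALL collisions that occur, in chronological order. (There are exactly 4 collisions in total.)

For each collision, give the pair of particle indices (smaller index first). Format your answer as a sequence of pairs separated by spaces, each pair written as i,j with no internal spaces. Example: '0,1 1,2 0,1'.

Collision at t=1: particles 2 and 3 swap velocities; positions: p0=10 p1=13 p2=17 p3=17; velocities now: v0=3 v1=-2 v2=-1 v3=1
Collision at t=8/5: particles 0 and 1 swap velocities; positions: p0=59/5 p1=59/5 p2=82/5 p3=88/5; velocities now: v0=-2 v1=3 v2=-1 v3=1
Collision at t=11/4: particles 1 and 2 swap velocities; positions: p0=19/2 p1=61/4 p2=61/4 p3=75/4; velocities now: v0=-2 v1=-1 v2=3 v3=1
Collision at t=9/2: particles 2 and 3 swap velocities; positions: p0=6 p1=27/2 p2=41/2 p3=41/2; velocities now: v0=-2 v1=-1 v2=1 v3=3

Answer: 2,3 0,1 1,2 2,3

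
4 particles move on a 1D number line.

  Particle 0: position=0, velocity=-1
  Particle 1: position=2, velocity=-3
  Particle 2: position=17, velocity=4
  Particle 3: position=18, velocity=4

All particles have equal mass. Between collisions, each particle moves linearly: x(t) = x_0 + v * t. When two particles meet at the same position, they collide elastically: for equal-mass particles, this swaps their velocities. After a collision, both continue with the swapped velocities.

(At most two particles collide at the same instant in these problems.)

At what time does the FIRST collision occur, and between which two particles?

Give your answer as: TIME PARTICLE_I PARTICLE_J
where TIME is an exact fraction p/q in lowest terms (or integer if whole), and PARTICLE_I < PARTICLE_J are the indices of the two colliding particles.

Answer: 1 0 1

Derivation:
Pair (0,1): pos 0,2 vel -1,-3 -> gap=2, closing at 2/unit, collide at t=1
Pair (1,2): pos 2,17 vel -3,4 -> not approaching (rel speed -7 <= 0)
Pair (2,3): pos 17,18 vel 4,4 -> not approaching (rel speed 0 <= 0)
Earliest collision: t=1 between 0 and 1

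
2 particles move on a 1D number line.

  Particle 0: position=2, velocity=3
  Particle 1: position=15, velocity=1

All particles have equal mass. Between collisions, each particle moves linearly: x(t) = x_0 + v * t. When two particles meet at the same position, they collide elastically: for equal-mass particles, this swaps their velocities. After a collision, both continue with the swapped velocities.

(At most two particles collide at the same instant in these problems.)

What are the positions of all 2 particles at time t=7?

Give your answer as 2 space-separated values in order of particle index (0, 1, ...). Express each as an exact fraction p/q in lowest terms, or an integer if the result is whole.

Collision at t=13/2: particles 0 and 1 swap velocities; positions: p0=43/2 p1=43/2; velocities now: v0=1 v1=3
Advance to t=7 (no further collisions before then); velocities: v0=1 v1=3; positions = 22 23

Answer: 22 23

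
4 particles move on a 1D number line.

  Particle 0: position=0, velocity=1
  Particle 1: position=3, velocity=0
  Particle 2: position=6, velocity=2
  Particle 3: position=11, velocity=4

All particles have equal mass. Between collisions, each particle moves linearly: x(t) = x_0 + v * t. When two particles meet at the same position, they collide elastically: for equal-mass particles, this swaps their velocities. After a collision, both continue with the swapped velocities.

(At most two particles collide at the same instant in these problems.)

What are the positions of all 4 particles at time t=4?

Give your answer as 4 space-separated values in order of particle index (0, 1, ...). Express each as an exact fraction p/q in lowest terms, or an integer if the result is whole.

Collision at t=3: particles 0 and 1 swap velocities; positions: p0=3 p1=3 p2=12 p3=23; velocities now: v0=0 v1=1 v2=2 v3=4
Advance to t=4 (no further collisions before then); velocities: v0=0 v1=1 v2=2 v3=4; positions = 3 4 14 27

Answer: 3 4 14 27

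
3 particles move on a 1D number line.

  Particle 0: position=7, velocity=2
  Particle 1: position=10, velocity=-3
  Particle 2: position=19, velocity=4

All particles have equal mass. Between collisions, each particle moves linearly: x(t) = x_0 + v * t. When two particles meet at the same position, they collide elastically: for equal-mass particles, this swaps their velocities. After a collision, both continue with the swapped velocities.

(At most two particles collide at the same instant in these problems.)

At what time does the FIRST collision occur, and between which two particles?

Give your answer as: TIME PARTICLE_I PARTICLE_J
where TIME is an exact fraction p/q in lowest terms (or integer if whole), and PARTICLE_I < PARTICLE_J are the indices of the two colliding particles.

Pair (0,1): pos 7,10 vel 2,-3 -> gap=3, closing at 5/unit, collide at t=3/5
Pair (1,2): pos 10,19 vel -3,4 -> not approaching (rel speed -7 <= 0)
Earliest collision: t=3/5 between 0 and 1

Answer: 3/5 0 1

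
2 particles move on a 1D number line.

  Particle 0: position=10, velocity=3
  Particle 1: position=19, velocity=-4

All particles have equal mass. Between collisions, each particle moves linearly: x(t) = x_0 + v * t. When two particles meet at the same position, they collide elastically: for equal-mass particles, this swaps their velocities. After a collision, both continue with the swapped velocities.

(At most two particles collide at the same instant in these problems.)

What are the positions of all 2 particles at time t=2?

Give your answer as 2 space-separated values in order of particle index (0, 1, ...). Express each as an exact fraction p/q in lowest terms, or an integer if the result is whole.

Collision at t=9/7: particles 0 and 1 swap velocities; positions: p0=97/7 p1=97/7; velocities now: v0=-4 v1=3
Advance to t=2 (no further collisions before then); velocities: v0=-4 v1=3; positions = 11 16

Answer: 11 16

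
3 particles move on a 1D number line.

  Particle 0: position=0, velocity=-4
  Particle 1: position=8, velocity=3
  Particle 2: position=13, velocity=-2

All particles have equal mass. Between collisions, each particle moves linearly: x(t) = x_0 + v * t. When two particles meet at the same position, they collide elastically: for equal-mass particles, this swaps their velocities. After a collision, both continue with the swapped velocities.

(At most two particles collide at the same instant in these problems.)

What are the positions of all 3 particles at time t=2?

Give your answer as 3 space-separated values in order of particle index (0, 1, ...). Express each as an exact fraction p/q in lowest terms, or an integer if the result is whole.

Answer: -8 9 14

Derivation:
Collision at t=1: particles 1 and 2 swap velocities; positions: p0=-4 p1=11 p2=11; velocities now: v0=-4 v1=-2 v2=3
Advance to t=2 (no further collisions before then); velocities: v0=-4 v1=-2 v2=3; positions = -8 9 14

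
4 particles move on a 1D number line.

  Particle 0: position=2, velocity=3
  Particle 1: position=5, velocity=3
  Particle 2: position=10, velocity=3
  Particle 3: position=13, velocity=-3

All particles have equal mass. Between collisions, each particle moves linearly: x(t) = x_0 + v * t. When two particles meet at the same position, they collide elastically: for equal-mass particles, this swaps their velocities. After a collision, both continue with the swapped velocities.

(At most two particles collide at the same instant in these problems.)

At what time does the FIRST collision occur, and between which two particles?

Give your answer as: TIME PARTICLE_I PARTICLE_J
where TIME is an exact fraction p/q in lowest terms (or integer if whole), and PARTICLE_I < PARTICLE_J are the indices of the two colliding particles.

Answer: 1/2 2 3

Derivation:
Pair (0,1): pos 2,5 vel 3,3 -> not approaching (rel speed 0 <= 0)
Pair (1,2): pos 5,10 vel 3,3 -> not approaching (rel speed 0 <= 0)
Pair (2,3): pos 10,13 vel 3,-3 -> gap=3, closing at 6/unit, collide at t=1/2
Earliest collision: t=1/2 between 2 and 3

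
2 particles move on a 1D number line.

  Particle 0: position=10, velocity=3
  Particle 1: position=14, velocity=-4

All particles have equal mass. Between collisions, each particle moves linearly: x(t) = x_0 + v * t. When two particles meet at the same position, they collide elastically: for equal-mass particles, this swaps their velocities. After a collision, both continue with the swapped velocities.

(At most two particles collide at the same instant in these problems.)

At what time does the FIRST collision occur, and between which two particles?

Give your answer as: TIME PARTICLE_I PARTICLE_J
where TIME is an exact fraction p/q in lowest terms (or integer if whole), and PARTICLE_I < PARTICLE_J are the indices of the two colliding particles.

Pair (0,1): pos 10,14 vel 3,-4 -> gap=4, closing at 7/unit, collide at t=4/7
Earliest collision: t=4/7 between 0 and 1

Answer: 4/7 0 1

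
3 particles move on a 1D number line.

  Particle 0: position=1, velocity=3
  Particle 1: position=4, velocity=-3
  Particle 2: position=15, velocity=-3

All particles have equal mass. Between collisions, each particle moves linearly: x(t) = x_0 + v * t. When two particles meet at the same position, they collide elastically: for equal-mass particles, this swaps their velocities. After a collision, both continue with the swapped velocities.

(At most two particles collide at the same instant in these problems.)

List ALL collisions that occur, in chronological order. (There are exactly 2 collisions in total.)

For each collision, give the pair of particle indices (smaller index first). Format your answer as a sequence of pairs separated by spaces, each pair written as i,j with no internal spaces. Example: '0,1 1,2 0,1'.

Answer: 0,1 1,2

Derivation:
Collision at t=1/2: particles 0 and 1 swap velocities; positions: p0=5/2 p1=5/2 p2=27/2; velocities now: v0=-3 v1=3 v2=-3
Collision at t=7/3: particles 1 and 2 swap velocities; positions: p0=-3 p1=8 p2=8; velocities now: v0=-3 v1=-3 v2=3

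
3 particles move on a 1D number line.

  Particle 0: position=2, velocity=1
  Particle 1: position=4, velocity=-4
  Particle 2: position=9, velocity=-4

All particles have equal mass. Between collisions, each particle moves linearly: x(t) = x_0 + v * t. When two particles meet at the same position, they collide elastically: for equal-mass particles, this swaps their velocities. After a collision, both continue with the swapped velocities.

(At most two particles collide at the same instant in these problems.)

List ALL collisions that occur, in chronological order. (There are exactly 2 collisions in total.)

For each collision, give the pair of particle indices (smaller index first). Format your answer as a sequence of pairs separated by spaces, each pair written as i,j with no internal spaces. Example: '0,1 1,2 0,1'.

Answer: 0,1 1,2

Derivation:
Collision at t=2/5: particles 0 and 1 swap velocities; positions: p0=12/5 p1=12/5 p2=37/5; velocities now: v0=-4 v1=1 v2=-4
Collision at t=7/5: particles 1 and 2 swap velocities; positions: p0=-8/5 p1=17/5 p2=17/5; velocities now: v0=-4 v1=-4 v2=1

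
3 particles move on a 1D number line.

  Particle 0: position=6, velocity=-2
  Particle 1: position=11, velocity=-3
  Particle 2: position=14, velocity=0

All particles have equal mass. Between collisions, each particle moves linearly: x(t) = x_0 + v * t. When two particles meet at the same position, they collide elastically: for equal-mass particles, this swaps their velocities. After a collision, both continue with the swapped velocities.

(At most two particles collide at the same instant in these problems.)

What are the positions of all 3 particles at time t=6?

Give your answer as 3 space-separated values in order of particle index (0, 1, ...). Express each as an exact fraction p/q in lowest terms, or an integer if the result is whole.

Answer: -7 -6 14

Derivation:
Collision at t=5: particles 0 and 1 swap velocities; positions: p0=-4 p1=-4 p2=14; velocities now: v0=-3 v1=-2 v2=0
Advance to t=6 (no further collisions before then); velocities: v0=-3 v1=-2 v2=0; positions = -7 -6 14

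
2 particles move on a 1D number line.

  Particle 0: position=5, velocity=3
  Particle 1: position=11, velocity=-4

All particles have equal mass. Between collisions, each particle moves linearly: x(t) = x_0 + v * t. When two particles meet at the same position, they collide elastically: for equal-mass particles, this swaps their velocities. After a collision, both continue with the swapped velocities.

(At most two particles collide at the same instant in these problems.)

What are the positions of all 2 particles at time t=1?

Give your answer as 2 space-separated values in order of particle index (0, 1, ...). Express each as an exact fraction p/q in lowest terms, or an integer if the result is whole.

Answer: 7 8

Derivation:
Collision at t=6/7: particles 0 and 1 swap velocities; positions: p0=53/7 p1=53/7; velocities now: v0=-4 v1=3
Advance to t=1 (no further collisions before then); velocities: v0=-4 v1=3; positions = 7 8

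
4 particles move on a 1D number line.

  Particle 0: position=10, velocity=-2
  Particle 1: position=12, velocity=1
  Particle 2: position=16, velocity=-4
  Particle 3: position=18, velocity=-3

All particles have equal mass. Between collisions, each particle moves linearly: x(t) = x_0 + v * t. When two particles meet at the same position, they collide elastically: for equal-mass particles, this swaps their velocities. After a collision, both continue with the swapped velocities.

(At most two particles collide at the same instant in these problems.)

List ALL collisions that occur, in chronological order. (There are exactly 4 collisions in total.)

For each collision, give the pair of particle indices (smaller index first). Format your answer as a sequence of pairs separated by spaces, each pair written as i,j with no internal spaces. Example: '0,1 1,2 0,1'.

Answer: 1,2 2,3 0,1 1,2

Derivation:
Collision at t=4/5: particles 1 and 2 swap velocities; positions: p0=42/5 p1=64/5 p2=64/5 p3=78/5; velocities now: v0=-2 v1=-4 v2=1 v3=-3
Collision at t=3/2: particles 2 and 3 swap velocities; positions: p0=7 p1=10 p2=27/2 p3=27/2; velocities now: v0=-2 v1=-4 v2=-3 v3=1
Collision at t=3: particles 0 and 1 swap velocities; positions: p0=4 p1=4 p2=9 p3=15; velocities now: v0=-4 v1=-2 v2=-3 v3=1
Collision at t=8: particles 1 and 2 swap velocities; positions: p0=-16 p1=-6 p2=-6 p3=20; velocities now: v0=-4 v1=-3 v2=-2 v3=1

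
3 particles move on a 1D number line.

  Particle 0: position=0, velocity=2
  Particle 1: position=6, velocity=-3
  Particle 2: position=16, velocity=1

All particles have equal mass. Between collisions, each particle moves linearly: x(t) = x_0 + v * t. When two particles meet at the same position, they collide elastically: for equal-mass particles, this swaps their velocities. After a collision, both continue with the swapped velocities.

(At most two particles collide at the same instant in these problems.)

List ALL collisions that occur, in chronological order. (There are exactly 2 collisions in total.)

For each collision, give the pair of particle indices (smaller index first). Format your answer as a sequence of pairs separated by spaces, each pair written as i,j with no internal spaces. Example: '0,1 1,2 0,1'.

Answer: 0,1 1,2

Derivation:
Collision at t=6/5: particles 0 and 1 swap velocities; positions: p0=12/5 p1=12/5 p2=86/5; velocities now: v0=-3 v1=2 v2=1
Collision at t=16: particles 1 and 2 swap velocities; positions: p0=-42 p1=32 p2=32; velocities now: v0=-3 v1=1 v2=2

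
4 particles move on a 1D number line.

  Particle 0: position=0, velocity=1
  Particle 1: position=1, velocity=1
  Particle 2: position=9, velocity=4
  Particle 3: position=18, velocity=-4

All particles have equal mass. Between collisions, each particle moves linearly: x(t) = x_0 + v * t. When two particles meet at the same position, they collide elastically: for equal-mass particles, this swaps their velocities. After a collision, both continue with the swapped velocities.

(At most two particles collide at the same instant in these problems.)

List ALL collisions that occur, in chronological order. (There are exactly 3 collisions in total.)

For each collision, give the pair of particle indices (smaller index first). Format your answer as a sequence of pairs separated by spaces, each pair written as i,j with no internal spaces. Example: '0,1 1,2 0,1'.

Answer: 2,3 1,2 0,1

Derivation:
Collision at t=9/8: particles 2 and 3 swap velocities; positions: p0=9/8 p1=17/8 p2=27/2 p3=27/2; velocities now: v0=1 v1=1 v2=-4 v3=4
Collision at t=17/5: particles 1 and 2 swap velocities; positions: p0=17/5 p1=22/5 p2=22/5 p3=113/5; velocities now: v0=1 v1=-4 v2=1 v3=4
Collision at t=18/5: particles 0 and 1 swap velocities; positions: p0=18/5 p1=18/5 p2=23/5 p3=117/5; velocities now: v0=-4 v1=1 v2=1 v3=4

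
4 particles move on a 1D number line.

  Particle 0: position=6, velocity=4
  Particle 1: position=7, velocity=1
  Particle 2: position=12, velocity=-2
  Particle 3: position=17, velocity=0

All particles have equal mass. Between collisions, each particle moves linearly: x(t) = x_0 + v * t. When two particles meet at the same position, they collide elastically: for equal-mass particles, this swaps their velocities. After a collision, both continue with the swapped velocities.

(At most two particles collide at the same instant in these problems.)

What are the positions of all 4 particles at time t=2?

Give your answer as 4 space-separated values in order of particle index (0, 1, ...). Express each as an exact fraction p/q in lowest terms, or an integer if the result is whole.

Answer: 8 9 14 17

Derivation:
Collision at t=1/3: particles 0 and 1 swap velocities; positions: p0=22/3 p1=22/3 p2=34/3 p3=17; velocities now: v0=1 v1=4 v2=-2 v3=0
Collision at t=1: particles 1 and 2 swap velocities; positions: p0=8 p1=10 p2=10 p3=17; velocities now: v0=1 v1=-2 v2=4 v3=0
Collision at t=5/3: particles 0 and 1 swap velocities; positions: p0=26/3 p1=26/3 p2=38/3 p3=17; velocities now: v0=-2 v1=1 v2=4 v3=0
Advance to t=2 (no further collisions before then); velocities: v0=-2 v1=1 v2=4 v3=0; positions = 8 9 14 17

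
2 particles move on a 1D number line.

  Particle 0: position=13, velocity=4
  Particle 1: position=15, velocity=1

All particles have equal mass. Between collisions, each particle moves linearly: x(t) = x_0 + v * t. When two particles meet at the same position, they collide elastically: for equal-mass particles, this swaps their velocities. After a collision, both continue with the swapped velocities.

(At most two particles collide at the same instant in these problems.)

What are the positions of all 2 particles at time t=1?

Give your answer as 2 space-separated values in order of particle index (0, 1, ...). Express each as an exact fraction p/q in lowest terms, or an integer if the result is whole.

Answer: 16 17

Derivation:
Collision at t=2/3: particles 0 and 1 swap velocities; positions: p0=47/3 p1=47/3; velocities now: v0=1 v1=4
Advance to t=1 (no further collisions before then); velocities: v0=1 v1=4; positions = 16 17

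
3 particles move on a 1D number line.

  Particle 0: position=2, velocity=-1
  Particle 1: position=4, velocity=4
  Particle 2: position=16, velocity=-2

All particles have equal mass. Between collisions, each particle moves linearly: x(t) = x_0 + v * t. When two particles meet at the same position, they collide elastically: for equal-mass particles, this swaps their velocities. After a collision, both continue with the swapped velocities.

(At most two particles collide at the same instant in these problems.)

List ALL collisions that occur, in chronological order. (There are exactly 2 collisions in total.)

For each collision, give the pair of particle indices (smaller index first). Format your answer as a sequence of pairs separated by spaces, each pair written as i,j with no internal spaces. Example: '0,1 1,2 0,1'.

Collision at t=2: particles 1 and 2 swap velocities; positions: p0=0 p1=12 p2=12; velocities now: v0=-1 v1=-2 v2=4
Collision at t=14: particles 0 and 1 swap velocities; positions: p0=-12 p1=-12 p2=60; velocities now: v0=-2 v1=-1 v2=4

Answer: 1,2 0,1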